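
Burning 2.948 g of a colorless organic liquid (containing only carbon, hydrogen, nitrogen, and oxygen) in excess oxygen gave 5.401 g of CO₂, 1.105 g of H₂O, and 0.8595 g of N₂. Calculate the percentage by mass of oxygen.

mol C = 5.401 g CO₂ ÷ 44.009 g/mol = 0.12272 mol
mol H = 2 × 1.105 g H₂O ÷ 18.015 g/mol = 0.12268 mol
mol N = 2 × 0.8595 g N₂ ÷ 28.014 g/mol = 0.061362 mol
mass O = 2.948 − (1.4740 + 0.12366 + 0.85950) = 0.49079 g → mol O = 0.49079 ÷ 15.999 = 0.030677 mol
mass % O = 0.49079 g ÷ 2.948 g × 100%

16.65%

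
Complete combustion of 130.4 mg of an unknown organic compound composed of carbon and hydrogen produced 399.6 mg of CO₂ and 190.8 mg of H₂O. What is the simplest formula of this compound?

mol C = 0.3996 g CO₂ ÷ 44.009 g/mol = 0.0090800 mol
mol H = 2 × 0.1908 g H₂O ÷ 18.015 g/mol = 0.021182 mol
Divide by the smallest (0.0090800 mol): C 1.000, H 2.333
Multiplying each by 3 gives whole numbers: C 3.00, H 7.00

C3H7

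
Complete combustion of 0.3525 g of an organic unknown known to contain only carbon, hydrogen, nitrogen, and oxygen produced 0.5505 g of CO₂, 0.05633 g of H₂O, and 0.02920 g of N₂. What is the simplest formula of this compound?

C6H3NO5

mol C = 0.5505 g CO₂ ÷ 44.009 g/mol = 0.012509 mol
mol H = 2 × 0.05633 g H₂O ÷ 18.015 g/mol = 0.0062537 mol
mol N = 2 × 0.02920 g N₂ ÷ 28.014 g/mol = 0.0020847 mol
mass O = 0.3525 − (0.15024 + 0.0063037 + 0.029200) = 0.16675 g → mol O = 0.16675 ÷ 15.999 = 0.010423 mol
Divide by the smallest (0.0020847 mol): C 6.000, H 3.000, N 1.000, O 5.000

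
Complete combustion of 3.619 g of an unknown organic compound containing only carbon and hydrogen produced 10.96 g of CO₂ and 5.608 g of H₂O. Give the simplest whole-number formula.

C2H5

mol C = 10.96 g CO₂ ÷ 44.009 g/mol = 0.24904 mol
mol H = 2 × 5.608 g H₂O ÷ 18.015 g/mol = 0.62259 mol
Divide by the smallest (0.24904 mol): C 1.000, H 2.500
Multiplying each by 2 gives whole numbers: C 2.00, H 5.00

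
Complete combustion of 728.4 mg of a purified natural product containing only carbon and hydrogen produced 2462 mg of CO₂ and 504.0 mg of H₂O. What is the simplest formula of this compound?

CH

mol C = 2.462 g CO₂ ÷ 44.009 g/mol = 0.055943 mol
mol H = 2 × 0.5040 g H₂O ÷ 18.015 g/mol = 0.055953 mol
Divide by the smallest (0.055943 mol): C 1.000, H 1.000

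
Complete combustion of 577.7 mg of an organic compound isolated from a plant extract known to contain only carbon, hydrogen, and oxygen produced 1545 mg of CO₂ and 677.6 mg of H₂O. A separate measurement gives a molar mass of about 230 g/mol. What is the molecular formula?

C14H30O2

mol C = 1.545 g CO₂ ÷ 44.009 g/mol = 0.035106 mol
mol H = 2 × 0.6776 g H₂O ÷ 18.015 g/mol = 0.075226 mol
mass O = 0.5777 − (0.42166 + 0.075828) = 0.080208 g → mol O = 0.080208 ÷ 15.999 = 0.0050133 mol
Divide by the smallest (0.0050133 mol): C 7.003, H 15.005, O 1.000
Empirical formula: C7H15O
Empirical-formula mass = 115.20 g/mol; 230 ÷ 115.20 ≈ 2, so the molecular formula is C14H30O2.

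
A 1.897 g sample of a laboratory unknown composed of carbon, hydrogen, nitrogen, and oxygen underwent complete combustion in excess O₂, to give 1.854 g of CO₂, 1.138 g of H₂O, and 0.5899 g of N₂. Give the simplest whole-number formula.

mol C = 1.854 g CO₂ ÷ 44.009 g/mol = 0.042128 mol
mol H = 2 × 1.138 g H₂O ÷ 18.015 g/mol = 0.12634 mol
mol N = 2 × 0.5899 g N₂ ÷ 28.014 g/mol = 0.042115 mol
mass O = 1.897 − (0.50600 + 0.12735 + 0.58990) = 0.67375 g → mol O = 0.67375 ÷ 15.999 = 0.042112 mol
Divide by the smallest (0.042112 mol): C 1.000, H 3.000, N 1.000, O 1.000

CH3NO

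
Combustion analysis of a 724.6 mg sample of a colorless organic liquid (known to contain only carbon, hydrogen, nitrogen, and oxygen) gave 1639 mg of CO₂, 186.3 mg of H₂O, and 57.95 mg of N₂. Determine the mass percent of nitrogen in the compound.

mol C = 1.639 g CO₂ ÷ 44.009 g/mol = 0.037242 mol
mol H = 2 × 0.1863 g H₂O ÷ 18.015 g/mol = 0.020683 mol
mol N = 2 × 0.05795 g N₂ ÷ 28.014 g/mol = 0.0041372 mol
mass O = 0.7246 − (0.44732 + 0.020848 + 0.057950) = 0.19848 g → mol O = 0.19848 ÷ 15.999 = 0.012406 mol
mass % N = 0.057950 g ÷ 0.7246 g × 100%

8.00%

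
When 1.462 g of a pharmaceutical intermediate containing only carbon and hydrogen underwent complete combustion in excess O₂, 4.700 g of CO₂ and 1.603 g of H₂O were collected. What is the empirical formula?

mol C = 4.700 g CO₂ ÷ 44.009 g/mol = 0.10680 mol
mol H = 2 × 1.603 g H₂O ÷ 18.015 g/mol = 0.17796 mol
Divide by the smallest (0.10680 mol): C 1.000, H 1.666
Multiplying each by 3 gives whole numbers: C 3.00, H 5.00

C3H5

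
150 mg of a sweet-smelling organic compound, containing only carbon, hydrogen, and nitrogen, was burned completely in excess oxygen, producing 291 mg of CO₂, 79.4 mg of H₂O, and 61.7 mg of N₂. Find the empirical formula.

C3H4N2

mol C = 0.291 g CO₂ ÷ 44.009 g/mol = 0.006612 mol
mol H = 2 × 0.0794 g H₂O ÷ 18.015 g/mol = 0.008815 mol
mol N = 2 × 0.0617 g N₂ ÷ 28.014 g/mol = 0.004405 mol
Divide by the smallest (0.004405 mol): C 1.501, H 2.001, N 1.000
Multiplying each by 2 gives whole numbers: C 3.00, H 4.00, N 2.00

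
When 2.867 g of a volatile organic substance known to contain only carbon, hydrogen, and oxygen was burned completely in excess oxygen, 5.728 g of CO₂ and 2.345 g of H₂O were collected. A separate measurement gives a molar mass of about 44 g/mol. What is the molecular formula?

C2H4O

mol C = 5.728 g CO₂ ÷ 44.009 g/mol = 0.13016 mol
mol H = 2 × 2.345 g H₂O ÷ 18.015 g/mol = 0.26034 mol
mass O = 2.867 − (1.5633 + 0.26242) = 1.0413 g → mol O = 1.0413 ÷ 15.999 = 0.065084 mol
Divide by the smallest (0.065084 mol): C 2.000, H 4.000, O 1.000
Empirical formula: C2H4O
Empirical-formula mass = 44.05 g/mol; 44 ÷ 44.05 ≈ 1, so the molecular formula is C2H4O.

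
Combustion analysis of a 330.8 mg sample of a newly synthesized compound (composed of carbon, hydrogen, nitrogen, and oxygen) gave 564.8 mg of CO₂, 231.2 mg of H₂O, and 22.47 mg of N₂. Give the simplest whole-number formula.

mol C = 0.5648 g CO₂ ÷ 44.009 g/mol = 0.012834 mol
mol H = 2 × 0.2312 g H₂O ÷ 18.015 g/mol = 0.025667 mol
mol N = 2 × 0.02247 g N₂ ÷ 28.014 g/mol = 0.0016042 mol
mass O = 0.3308 − (0.15415 + 0.025873 + 0.022470) = 0.12831 g → mol O = 0.12831 ÷ 15.999 = 0.0080199 mol
Divide by the smallest (0.0016042 mol): C 8.000, H 16.000, N 1.000, O 4.999

C8H16NO5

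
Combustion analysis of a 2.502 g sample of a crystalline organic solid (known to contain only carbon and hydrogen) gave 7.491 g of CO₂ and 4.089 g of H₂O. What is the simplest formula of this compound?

C3H8

mol C = 7.491 g CO₂ ÷ 44.009 g/mol = 0.17022 mol
mol H = 2 × 4.089 g H₂O ÷ 18.015 g/mol = 0.45396 mol
Divide by the smallest (0.17022 mol): C 1.000, H 2.667
Multiplying each by 3 gives whole numbers: C 3.00, H 8.00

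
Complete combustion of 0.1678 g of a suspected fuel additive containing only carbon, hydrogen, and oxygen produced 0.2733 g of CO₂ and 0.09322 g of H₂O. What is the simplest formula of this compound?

mol C = 0.2733 g CO₂ ÷ 44.009 g/mol = 0.0062101 mol
mol H = 2 × 0.09322 g H₂O ÷ 18.015 g/mol = 0.010349 mol
mass O = 0.1678 − (0.074589 + 0.010432) = 0.082779 g → mol O = 0.082779 ÷ 15.999 = 0.0051740 mol
Divide by the smallest (0.0051740 mol): C 1.200, H 2.000, O 1.000
Multiplying each by 5 gives whole numbers: C 6.00, H 10.00, O 5.00

C6H10O5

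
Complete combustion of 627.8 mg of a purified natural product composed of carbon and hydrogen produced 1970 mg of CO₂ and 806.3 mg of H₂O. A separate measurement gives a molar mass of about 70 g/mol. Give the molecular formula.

C5H10

mol C = 1.970 g CO₂ ÷ 44.009 g/mol = 0.044764 mol
mol H = 2 × 0.8063 g H₂O ÷ 18.015 g/mol = 0.089514 mol
Divide by the smallest (0.044764 mol): C 1.000, H 2.000
Empirical formula: CH2
Empirical-formula mass = 14.03 g/mol; 70 ÷ 14.03 ≈ 5, so the molecular formula is C5H10.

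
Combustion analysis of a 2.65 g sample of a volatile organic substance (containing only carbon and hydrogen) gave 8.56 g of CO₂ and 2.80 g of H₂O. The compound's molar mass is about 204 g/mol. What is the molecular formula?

mol C = 8.56 g CO₂ ÷ 44.009 g/mol = 0.1945 mol
mol H = 2 × 2.80 g H₂O ÷ 18.015 g/mol = 0.3109 mol
Divide by the smallest (0.1945 mol): C 1.000, H 1.598
Multiplying each by 5 gives whole numbers: C 5.00, H 7.99
Empirical formula: C5H8
Empirical-formula mass = 68.12 g/mol; 204 ÷ 68.12 ≈ 3, so the molecular formula is C15H24.

C15H24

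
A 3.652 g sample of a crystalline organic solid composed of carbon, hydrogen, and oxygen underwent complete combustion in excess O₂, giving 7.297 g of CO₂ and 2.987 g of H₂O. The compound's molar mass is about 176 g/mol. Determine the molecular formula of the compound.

C8H16O4

mol C = 7.297 g CO₂ ÷ 44.009 g/mol = 0.16581 mol
mol H = 2 × 2.987 g H₂O ÷ 18.015 g/mol = 0.33161 mol
mass O = 3.652 − (1.9915 + 0.33427) = 1.3262 g → mol O = 1.3262 ÷ 15.999 = 0.082894 mol
Divide by the smallest (0.082894 mol): C 2.000, H 4.000, O 1.000
Empirical formula: C2H4O
Empirical-formula mass = 44.05 g/mol; 176 ÷ 44.05 ≈ 4, so the molecular formula is C8H16O4.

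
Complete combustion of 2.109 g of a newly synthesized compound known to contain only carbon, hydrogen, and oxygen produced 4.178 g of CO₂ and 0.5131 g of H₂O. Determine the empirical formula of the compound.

C5H3O3

mol C = 4.178 g CO₂ ÷ 44.009 g/mol = 0.094935 mol
mol H = 2 × 0.5131 g H₂O ÷ 18.015 g/mol = 0.056964 mol
mass O = 2.109 − (1.1403 + 0.057419) = 0.91131 g → mol O = 0.91131 ÷ 15.999 = 0.056961 mol
Divide by the smallest (0.056961 mol): C 1.667, H 1.000, O 1.000
Multiplying each by 3 gives whole numbers: C 5.00, H 3.00, O 3.00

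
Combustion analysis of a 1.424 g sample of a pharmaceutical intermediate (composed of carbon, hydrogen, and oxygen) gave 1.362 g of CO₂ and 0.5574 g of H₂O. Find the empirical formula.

mol C = 1.362 g CO₂ ÷ 44.009 g/mol = 0.030948 mol
mol H = 2 × 0.5574 g H₂O ÷ 18.015 g/mol = 0.061882 mol
mass O = 1.424 − (0.37172 + 0.062377) = 0.98990 g → mol O = 0.98990 ÷ 15.999 = 0.061873 mol
Divide by the smallest (0.030948 mol): C 1.000, H 2.000, O 1.999

CH2O2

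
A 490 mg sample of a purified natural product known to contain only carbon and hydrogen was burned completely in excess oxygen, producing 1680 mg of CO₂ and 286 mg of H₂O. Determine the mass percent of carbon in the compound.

mol C = 1.68 g CO₂ ÷ 44.009 g/mol = 0.03817 mol
mol H = 2 × 0.286 g H₂O ÷ 18.015 g/mol = 0.03175 mol
mass % C = 0.4585 g ÷ 0.490 g × 100%

93.6%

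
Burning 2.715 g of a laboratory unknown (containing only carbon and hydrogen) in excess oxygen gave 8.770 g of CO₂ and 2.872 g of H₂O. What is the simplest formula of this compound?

mol C = 8.770 g CO₂ ÷ 44.009 g/mol = 0.19928 mol
mol H = 2 × 2.872 g H₂O ÷ 18.015 g/mol = 0.31885 mol
Divide by the smallest (0.19928 mol): C 1.000, H 1.600
Multiplying each by 5 gives whole numbers: C 5.00, H 8.00

C5H8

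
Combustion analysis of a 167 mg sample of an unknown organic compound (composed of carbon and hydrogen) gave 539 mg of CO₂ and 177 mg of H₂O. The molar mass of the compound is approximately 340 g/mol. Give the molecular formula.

C25H40

mol C = 0.539 g CO₂ ÷ 44.009 g/mol = 0.01225 mol
mol H = 2 × 0.177 g H₂O ÷ 18.015 g/mol = 0.01965 mol
Divide by the smallest (0.01225 mol): C 1.000, H 1.604
Multiplying each by 5 gives whole numbers: C 5.00, H 8.02
Empirical formula: C5H8
Empirical-formula mass = 68.12 g/mol; 340 ÷ 68.12 ≈ 5, so the molecular formula is C25H40.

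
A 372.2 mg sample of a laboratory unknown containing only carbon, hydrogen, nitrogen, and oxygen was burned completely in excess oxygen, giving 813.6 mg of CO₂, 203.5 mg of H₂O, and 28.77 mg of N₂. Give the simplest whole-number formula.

mol C = 0.8136 g CO₂ ÷ 44.009 g/mol = 0.018487 mol
mol H = 2 × 0.2035 g H₂O ÷ 18.015 g/mol = 0.022592 mol
mol N = 2 × 0.02877 g N₂ ÷ 28.014 g/mol = 0.0020540 mol
mass O = 0.3722 − (0.22205 + 0.022773 + 0.028770) = 0.098608 g → mol O = 0.098608 ÷ 15.999 = 0.0061634 mol
Divide by the smallest (0.0020540 mol): C 9.001, H 10.999, N 1.000, O 3.001

C9H11NO3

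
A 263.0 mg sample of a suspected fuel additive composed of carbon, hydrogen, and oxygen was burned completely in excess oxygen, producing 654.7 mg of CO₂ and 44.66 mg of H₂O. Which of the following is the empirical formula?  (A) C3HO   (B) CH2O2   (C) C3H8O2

(A) C3HO

mol C = 0.6547 g CO₂ ÷ 44.009 g/mol = 0.014877 mol
mol H = 2 × 0.04466 g H₂O ÷ 18.015 g/mol = 0.0049581 mol
mass O = 0.2630 − (0.17868 + 0.0049978) = 0.079321 g → mol O = 0.079321 ÷ 15.999 = 0.0049578 mol
Divide by the smallest (0.0049578 mol): C 3.001, H 1.000, O 1.000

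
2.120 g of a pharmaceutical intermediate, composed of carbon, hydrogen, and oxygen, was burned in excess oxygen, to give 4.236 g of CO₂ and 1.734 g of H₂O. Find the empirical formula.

mol C = 4.236 g CO₂ ÷ 44.009 g/mol = 0.096253 mol
mol H = 2 × 1.734 g H₂O ÷ 18.015 g/mol = 0.19251 mol
mass O = 2.120 − (1.1561 + 0.19405) = 0.76986 g → mol O = 0.76986 ÷ 15.999 = 0.048119 mol
Divide by the smallest (0.048119 mol): C 2.000, H 4.001, O 1.000

C2H4O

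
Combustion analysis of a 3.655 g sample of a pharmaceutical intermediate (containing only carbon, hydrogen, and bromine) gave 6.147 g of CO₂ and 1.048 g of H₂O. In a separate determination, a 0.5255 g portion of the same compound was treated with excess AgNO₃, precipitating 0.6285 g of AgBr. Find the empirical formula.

mol C = 6.147 g CO₂ ÷ 44.009 g/mol = 0.13968 mol
mol H = 2 × 1.048 g H₂O ÷ 18.015 g/mol = 0.11635 mol
From the AgBr data: mol Br per gram of compound = (0.6285 ÷ 187.772) ÷ 0.5255 = 0.0063694 mol/g, so in the 3.655 g combustion sample mol Br = 0.023280 mol
Divide by the smallest (0.023280 mol): C 6.000, H 4.998, Br 1.000

C6H5Br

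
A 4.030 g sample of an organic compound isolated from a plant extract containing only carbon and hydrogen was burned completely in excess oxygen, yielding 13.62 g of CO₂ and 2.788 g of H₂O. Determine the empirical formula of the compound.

mol C = 13.62 g CO₂ ÷ 44.009 g/mol = 0.30948 mol
mol H = 2 × 2.788 g H₂O ÷ 18.015 g/mol = 0.30952 mol
Divide by the smallest (0.30948 mol): C 1.000, H 1.000

CH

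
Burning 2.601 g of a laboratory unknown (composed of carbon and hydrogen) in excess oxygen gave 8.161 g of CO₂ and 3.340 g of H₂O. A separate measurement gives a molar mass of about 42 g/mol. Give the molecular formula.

C3H6

mol C = 8.161 g CO₂ ÷ 44.009 g/mol = 0.18544 mol
mol H = 2 × 3.340 g H₂O ÷ 18.015 g/mol = 0.37080 mol
Divide by the smallest (0.18544 mol): C 1.000, H 2.000
Empirical formula: CH2
Empirical-formula mass = 14.03 g/mol; 42 ÷ 14.03 ≈ 3, so the molecular formula is C3H6.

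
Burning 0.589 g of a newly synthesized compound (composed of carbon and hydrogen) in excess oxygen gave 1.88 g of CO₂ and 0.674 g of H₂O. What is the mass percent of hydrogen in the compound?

12.8%

mol C = 1.88 g CO₂ ÷ 44.009 g/mol = 0.04272 mol
mol H = 2 × 0.674 g H₂O ÷ 18.015 g/mol = 0.07483 mol
mass % H = 0.07543 g ÷ 0.589 g × 100%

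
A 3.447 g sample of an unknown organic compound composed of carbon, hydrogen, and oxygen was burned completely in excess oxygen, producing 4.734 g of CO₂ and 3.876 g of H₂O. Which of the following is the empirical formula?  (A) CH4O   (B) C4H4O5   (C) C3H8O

(A) CH4O

mol C = 4.734 g CO₂ ÷ 44.009 g/mol = 0.10757 mol
mol H = 2 × 3.876 g H₂O ÷ 18.015 g/mol = 0.43031 mol
mass O = 3.447 − (1.2920 + 0.43375) = 1.7212 g → mol O = 1.7212 ÷ 15.999 = 0.10758 mol
Divide by the smallest (0.10757 mol): C 1.000, H 4.000, O 1.000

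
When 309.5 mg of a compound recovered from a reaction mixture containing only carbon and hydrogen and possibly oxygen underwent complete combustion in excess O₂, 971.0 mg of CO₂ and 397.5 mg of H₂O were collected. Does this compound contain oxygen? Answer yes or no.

no

mol C = 0.9710 g CO₂ ÷ 44.009 g/mol = 0.022064 mol
mol H = 2 × 0.3975 g H₂O ÷ 18.015 g/mol = 0.044130 mol
C and H together account for 0.30949 g — essentially the entire 0.3095 g sample — so the compound contains no oxygen.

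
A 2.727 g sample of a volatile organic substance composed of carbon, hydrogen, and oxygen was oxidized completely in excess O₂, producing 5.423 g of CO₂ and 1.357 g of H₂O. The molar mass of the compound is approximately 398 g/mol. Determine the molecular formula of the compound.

mol C = 5.423 g CO₂ ÷ 44.009 g/mol = 0.12322 mol
mol H = 2 × 1.357 g H₂O ÷ 18.015 g/mol = 0.15065 mol
mass O = 2.727 − (1.4801 + 0.15186) = 1.0951 g → mol O = 1.0951 ÷ 15.999 = 0.068447 mol
Divide by the smallest (0.068447 mol): C 1.800, H 2.201, O 1.000
Multiplying each by 5 gives whole numbers: C 9.00, H 11.00, O 5.00
Empirical formula: C9H11O5
Empirical-formula mass = 199.18 g/mol; 398 ÷ 199.18 ≈ 2, so the molecular formula is C18H22O10.

C18H22O10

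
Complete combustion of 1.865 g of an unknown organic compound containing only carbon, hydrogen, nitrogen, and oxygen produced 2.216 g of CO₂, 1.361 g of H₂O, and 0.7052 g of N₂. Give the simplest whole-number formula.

mol C = 2.216 g CO₂ ÷ 44.009 g/mol = 0.050353 mol
mol H = 2 × 1.361 g H₂O ÷ 18.015 g/mol = 0.15110 mol
mol N = 2 × 0.7052 g N₂ ÷ 28.014 g/mol = 0.050346 mol
mass O = 1.865 − (0.60479 + 0.15231 + 0.70520) = 0.40270 g → mol O = 0.40270 ÷ 15.999 = 0.025170 mol
Divide by the smallest (0.025170 mol): C 2.000, H 6.003, N 2.000, O 1.000

C2H6N2O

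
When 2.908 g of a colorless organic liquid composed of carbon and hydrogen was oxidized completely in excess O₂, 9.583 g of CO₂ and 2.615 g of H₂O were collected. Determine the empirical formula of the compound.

C3H4

mol C = 9.583 g CO₂ ÷ 44.009 g/mol = 0.21775 mol
mol H = 2 × 2.615 g H₂O ÷ 18.015 g/mol = 0.29031 mol
Divide by the smallest (0.21775 mol): C 1.000, H 1.333
Multiplying each by 3 gives whole numbers: C 3.00, H 4.00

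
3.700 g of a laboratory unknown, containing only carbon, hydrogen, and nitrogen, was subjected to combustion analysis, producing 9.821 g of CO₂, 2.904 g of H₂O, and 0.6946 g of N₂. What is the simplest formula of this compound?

mol C = 9.821 g CO₂ ÷ 44.009 g/mol = 0.22316 mol
mol H = 2 × 2.904 g H₂O ÷ 18.015 g/mol = 0.32240 mol
mol N = 2 × 0.6946 g N₂ ÷ 28.014 g/mol = 0.049589 mol
Divide by the smallest (0.049589 mol): C 4.500, H 6.501, N 1.000
Multiplying each by 2 gives whole numbers: C 9.00, H 13.00, N 2.00

C9H13N2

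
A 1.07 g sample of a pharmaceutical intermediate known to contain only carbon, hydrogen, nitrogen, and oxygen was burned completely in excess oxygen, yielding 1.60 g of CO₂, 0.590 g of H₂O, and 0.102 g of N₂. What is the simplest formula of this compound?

mol C = 1.60 g CO₂ ÷ 44.009 g/mol = 0.03636 mol
mol H = 2 × 0.590 g H₂O ÷ 18.015 g/mol = 0.06550 mol
mol N = 2 × 0.102 g N₂ ÷ 28.014 g/mol = 0.007282 mol
mass O = 1.07 − (0.4367 + 0.06602 + 0.1020) = 0.4653 g → mol O = 0.4653 ÷ 15.999 = 0.02908 mol
Divide by the smallest (0.007282 mol): C 4.993, H 8.995, N 1.000, O 3.994

C5H9NO4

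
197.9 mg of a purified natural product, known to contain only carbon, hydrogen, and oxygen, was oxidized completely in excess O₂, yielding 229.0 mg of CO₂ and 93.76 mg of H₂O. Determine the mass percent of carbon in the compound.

mol C = 0.2290 g CO₂ ÷ 44.009 g/mol = 0.0052035 mol
mol H = 2 × 0.09376 g H₂O ÷ 18.015 g/mol = 0.010409 mol
mass O = 0.1979 − (0.062499 + 0.010492) = 0.12491 g → mol O = 0.12491 ÷ 15.999 = 0.0078073 mol
mass % C = 0.062499 g ÷ 0.1979 g × 100%

31.58%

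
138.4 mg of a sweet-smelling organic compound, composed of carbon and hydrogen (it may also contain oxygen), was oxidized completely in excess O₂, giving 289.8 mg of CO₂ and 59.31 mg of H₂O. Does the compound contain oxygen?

mol C = 0.2898 g CO₂ ÷ 44.009 g/mol = 0.0065850 mol
mol H = 2 × 0.05931 g H₂O ÷ 18.015 g/mol = 0.0065845 mol
C and H account for only 0.085730 g of the 0.1384 g sample; the remaining 0.052670 g must be oxygen.

yes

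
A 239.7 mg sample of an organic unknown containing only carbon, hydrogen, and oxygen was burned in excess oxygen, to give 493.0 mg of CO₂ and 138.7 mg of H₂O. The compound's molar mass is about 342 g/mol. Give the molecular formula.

mol C = 0.4930 g CO₂ ÷ 44.009 g/mol = 0.011202 mol
mol H = 2 × 0.1387 g H₂O ÷ 18.015 g/mol = 0.015398 mol
mass O = 0.2397 − (0.13455 + 0.015521) = 0.089628 g → mol O = 0.089628 ÷ 15.999 = 0.0056021 mol
Divide by the smallest (0.0056021 mol): C 2.000, H 2.749, O 1.000
Multiplying each by 4 gives whole numbers: C 8.00, H 10.99, O 4.00
Empirical formula: C8H11O4
Empirical-formula mass = 171.17 g/mol; 342 ÷ 171.17 ≈ 2, so the molecular formula is C16H22O8.

C16H22O8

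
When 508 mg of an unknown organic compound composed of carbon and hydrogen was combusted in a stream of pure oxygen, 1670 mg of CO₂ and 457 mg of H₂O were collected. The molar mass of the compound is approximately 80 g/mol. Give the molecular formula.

C6H8

mol C = 1.67 g CO₂ ÷ 44.009 g/mol = 0.03795 mol
mol H = 2 × 0.457 g H₂O ÷ 18.015 g/mol = 0.05074 mol
Divide by the smallest (0.03795 mol): C 1.000, H 1.337
Multiplying each by 3 gives whole numbers: C 3.00, H 4.01
Empirical formula: C3H4
Empirical-formula mass = 40.06 g/mol; 80 ÷ 40.06 ≈ 2, so the molecular formula is C6H8.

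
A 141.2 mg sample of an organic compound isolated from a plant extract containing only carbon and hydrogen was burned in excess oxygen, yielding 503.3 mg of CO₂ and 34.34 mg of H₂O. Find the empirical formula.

C3H

mol C = 0.5033 g CO₂ ÷ 44.009 g/mol = 0.011436 mol
mol H = 2 × 0.03434 g H₂O ÷ 18.015 g/mol = 0.0038124 mol
Divide by the smallest (0.0038124 mol): C 3.000, H 1.000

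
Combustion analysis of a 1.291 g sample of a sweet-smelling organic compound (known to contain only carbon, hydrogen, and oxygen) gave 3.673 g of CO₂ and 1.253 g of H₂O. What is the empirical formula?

mol C = 3.673 g CO₂ ÷ 44.009 g/mol = 0.083460 mol
mol H = 2 × 1.253 g H₂O ÷ 18.015 g/mol = 0.13911 mol
mass O = 1.291 − (1.0024 + 0.14022) = 0.14834 g → mol O = 0.14834 ÷ 15.999 = 0.0092719 mol
Divide by the smallest (0.0092719 mol): C 9.001, H 15.003, O 1.000

C9H15O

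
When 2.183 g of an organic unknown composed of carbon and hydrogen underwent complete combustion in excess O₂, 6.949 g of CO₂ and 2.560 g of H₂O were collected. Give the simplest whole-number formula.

mol C = 6.949 g CO₂ ÷ 44.009 g/mol = 0.15790 mol
mol H = 2 × 2.560 g H₂O ÷ 18.015 g/mol = 0.28421 mol
Divide by the smallest (0.15790 mol): C 1.000, H 1.800
Multiplying each by 5 gives whole numbers: C 5.00, H 9.00

C5H9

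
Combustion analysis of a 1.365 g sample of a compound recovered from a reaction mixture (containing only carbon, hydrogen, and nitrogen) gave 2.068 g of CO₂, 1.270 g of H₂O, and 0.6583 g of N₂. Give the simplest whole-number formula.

mol C = 2.068 g CO₂ ÷ 44.009 g/mol = 0.046990 mol
mol H = 2 × 1.270 g H₂O ÷ 18.015 g/mol = 0.14099 mol
mol N = 2 × 0.6583 g N₂ ÷ 28.014 g/mol = 0.046998 mol
Divide by the smallest (0.046990 mol): C 1.000, H 3.000, N 1.000

CH3N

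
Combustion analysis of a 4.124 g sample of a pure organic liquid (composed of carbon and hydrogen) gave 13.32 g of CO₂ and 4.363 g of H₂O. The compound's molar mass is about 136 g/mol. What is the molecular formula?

mol C = 13.32 g CO₂ ÷ 44.009 g/mol = 0.30267 mol
mol H = 2 × 4.363 g H₂O ÷ 18.015 g/mol = 0.48437 mol
Divide by the smallest (0.30267 mol): C 1.000, H 1.600
Multiplying each by 5 gives whole numbers: C 5.00, H 8.00
Empirical formula: C5H8
Empirical-formula mass = 68.12 g/mol; 136 ÷ 68.12 ≈ 2, so the molecular formula is C10H16.

C10H16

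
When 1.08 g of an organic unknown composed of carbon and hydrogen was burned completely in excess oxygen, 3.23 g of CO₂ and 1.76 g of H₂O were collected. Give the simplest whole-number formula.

mol C = 3.23 g CO₂ ÷ 44.009 g/mol = 0.07339 mol
mol H = 2 × 1.76 g H₂O ÷ 18.015 g/mol = 0.1954 mol
Divide by the smallest (0.07339 mol): C 1.000, H 2.662
Multiplying each by 3 gives whole numbers: C 3.00, H 7.99

C3H8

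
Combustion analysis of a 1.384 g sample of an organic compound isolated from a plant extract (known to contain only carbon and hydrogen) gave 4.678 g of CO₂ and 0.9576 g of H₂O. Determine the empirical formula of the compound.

CH

mol C = 4.678 g CO₂ ÷ 44.009 g/mol = 0.10630 mol
mol H = 2 × 0.9576 g H₂O ÷ 18.015 g/mol = 0.10631 mol
Divide by the smallest (0.10630 mol): C 1.000, H 1.000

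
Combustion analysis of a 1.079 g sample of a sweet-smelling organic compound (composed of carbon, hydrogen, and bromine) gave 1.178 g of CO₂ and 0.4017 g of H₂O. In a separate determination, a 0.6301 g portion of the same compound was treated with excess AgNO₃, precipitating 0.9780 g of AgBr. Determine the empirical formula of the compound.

mol C = 1.178 g CO₂ ÷ 44.009 g/mol = 0.026767 mol
mol H = 2 × 0.4017 g H₂O ÷ 18.015 g/mol = 0.044596 mol
From the AgBr data: mol Br per gram of compound = (0.9780 ÷ 187.772) ÷ 0.6301 = 0.0082661 mol/g, so in the 1.079 g combustion sample mol Br = 0.0089191 mol
Divide by the smallest (0.0089191 mol): C 3.001, H 5.000, Br 1.000

C3H5Br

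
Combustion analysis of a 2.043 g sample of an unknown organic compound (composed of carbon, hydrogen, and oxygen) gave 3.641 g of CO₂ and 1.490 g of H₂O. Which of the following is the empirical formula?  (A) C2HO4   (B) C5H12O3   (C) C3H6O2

(C) C3H6O2

mol C = 3.641 g CO₂ ÷ 44.009 g/mol = 0.082733 mol
mol H = 2 × 1.490 g H₂O ÷ 18.015 g/mol = 0.16542 mol
mass O = 2.043 − (0.99371 + 0.16674) = 0.88255 g → mol O = 0.88255 ÷ 15.999 = 0.055163 mol
Divide by the smallest (0.055163 mol): C 1.500, H 2.999, O 1.000
Multiplying each by 2 gives whole numbers: C 3.00, H 6.00, O 2.00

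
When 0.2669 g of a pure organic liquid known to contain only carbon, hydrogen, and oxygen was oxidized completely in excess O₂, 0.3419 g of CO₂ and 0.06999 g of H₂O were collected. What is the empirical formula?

C3H3O4

mol C = 0.3419 g CO₂ ÷ 44.009 g/mol = 0.0077689 mol
mol H = 2 × 0.06999 g H₂O ÷ 18.015 g/mol = 0.0077702 mol
mass O = 0.2669 − (0.093312 + 0.0078324) = 0.16576 g → mol O = 0.16576 ÷ 15.999 = 0.010360 mol
Divide by the smallest (0.0077689 mol): C 1.000, H 1.000, O 1.334
Multiplying each by 3 gives whole numbers: C 3.00, H 3.00, O 4.00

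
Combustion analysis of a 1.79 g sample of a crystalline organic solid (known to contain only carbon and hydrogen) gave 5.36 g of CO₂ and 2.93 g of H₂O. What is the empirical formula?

mol C = 5.36 g CO₂ ÷ 44.009 g/mol = 0.1218 mol
mol H = 2 × 2.93 g H₂O ÷ 18.015 g/mol = 0.3253 mol
Divide by the smallest (0.1218 mol): C 1.000, H 2.671
Multiplying each by 3 gives whole numbers: C 3.00, H 8.01

C3H8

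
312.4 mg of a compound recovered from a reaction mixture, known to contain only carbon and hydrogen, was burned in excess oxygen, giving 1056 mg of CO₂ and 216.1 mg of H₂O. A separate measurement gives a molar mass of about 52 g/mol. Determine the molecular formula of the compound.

mol C = 1.056 g CO₂ ÷ 44.009 g/mol = 0.023995 mol
mol H = 2 × 0.2161 g H₂O ÷ 18.015 g/mol = 0.023991 mol
Divide by the smallest (0.023991 mol): C 1.000, H 1.000
Empirical formula: CH
Empirical-formula mass = 13.02 g/mol; 52 ÷ 13.02 ≈ 4, so the molecular formula is C4H4.

C4H4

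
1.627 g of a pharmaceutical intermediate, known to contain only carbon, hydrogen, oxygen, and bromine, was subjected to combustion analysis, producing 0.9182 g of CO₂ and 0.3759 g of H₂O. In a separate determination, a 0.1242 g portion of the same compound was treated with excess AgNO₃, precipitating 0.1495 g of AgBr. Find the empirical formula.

mol C = 0.9182 g CO₂ ÷ 44.009 g/mol = 0.020864 mol
mol H = 2 × 0.3759 g H₂O ÷ 18.015 g/mol = 0.041732 mol
From the AgBr data: mol Br per gram of compound = (0.1495 ÷ 187.772) ÷ 0.1242 = 0.0064105 mol/g, so in the 1.627 g combustion sample mol Br = 0.010430 mol
mass O = 1.627 − (0.25060 + 0.042066 + 0.83338) = 0.50095 g → mol O = 0.50095 ÷ 15.999 = 0.031312 mol
Divide by the smallest (0.010430 mol): C 2.000, H 4.001, Br 1.000, O 3.002

C2H4BrO3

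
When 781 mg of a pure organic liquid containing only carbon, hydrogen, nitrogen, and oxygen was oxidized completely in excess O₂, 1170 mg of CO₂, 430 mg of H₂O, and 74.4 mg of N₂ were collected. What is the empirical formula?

mol C = 1.17 g CO₂ ÷ 44.009 g/mol = 0.02659 mol
mol H = 2 × 0.430 g H₂O ÷ 18.015 g/mol = 0.04774 mol
mol N = 2 × 0.0744 g N₂ ÷ 28.014 g/mol = 0.005312 mol
mass O = 0.781 − (0.3193 + 0.04812 + 0.07440) = 0.3392 g → mol O = 0.3392 ÷ 15.999 = 0.02120 mol
Divide by the smallest (0.005312 mol): C 5.005, H 8.987, N 1.000, O 3.991

C5H9NO4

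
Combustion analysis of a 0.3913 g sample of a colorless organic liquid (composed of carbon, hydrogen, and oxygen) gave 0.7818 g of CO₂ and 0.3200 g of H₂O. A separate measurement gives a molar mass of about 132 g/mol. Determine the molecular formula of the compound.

mol C = 0.7818 g CO₂ ÷ 44.009 g/mol = 0.017765 mol
mol H = 2 × 0.3200 g H₂O ÷ 18.015 g/mol = 0.035526 mol
mass O = 0.3913 − (0.21337 + 0.035810) = 0.14212 g → mol O = 0.14212 ÷ 15.999 = 0.0088830 mol
Divide by the smallest (0.0088830 mol): C 2.000, H 3.999, O 1.000
Empirical formula: C2H4O
Empirical-formula mass = 44.05 g/mol; 132 ÷ 44.05 ≈ 3, so the molecular formula is C6H12O3.

C6H12O3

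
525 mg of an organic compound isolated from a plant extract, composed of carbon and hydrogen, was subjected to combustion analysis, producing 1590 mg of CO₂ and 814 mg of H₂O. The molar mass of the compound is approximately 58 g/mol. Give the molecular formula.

C4H10

mol C = 1.59 g CO₂ ÷ 44.009 g/mol = 0.03613 mol
mol H = 2 × 0.814 g H₂O ÷ 18.015 g/mol = 0.09037 mol
Divide by the smallest (0.03613 mol): C 1.000, H 2.501
Multiplying each by 2 gives whole numbers: C 2.00, H 5.00
Empirical formula: C2H5
Empirical-formula mass = 29.06 g/mol; 58 ÷ 29.06 ≈ 2, so the molecular formula is C4H10.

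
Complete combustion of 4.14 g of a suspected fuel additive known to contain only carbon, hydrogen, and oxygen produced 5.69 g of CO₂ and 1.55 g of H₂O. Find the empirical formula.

mol C = 5.69 g CO₂ ÷ 44.009 g/mol = 0.1293 mol
mol H = 2 × 1.55 g H₂O ÷ 18.015 g/mol = 0.1721 mol
mass O = 4.14 − (1.553 + 0.1735) = 2.414 g → mol O = 2.414 ÷ 15.999 = 0.1509 mol
Divide by the smallest (0.1293 mol): C 1.000, H 1.331, O 1.167
Multiplying each by 6 gives whole numbers: C 6.00, H 7.99, O 7.00

C6H8O7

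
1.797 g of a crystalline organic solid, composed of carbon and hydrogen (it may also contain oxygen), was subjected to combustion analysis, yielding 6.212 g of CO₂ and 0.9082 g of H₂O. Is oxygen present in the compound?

no

mol C = 6.212 g CO₂ ÷ 44.009 g/mol = 0.14115 mol
mol H = 2 × 0.9082 g H₂O ÷ 18.015 g/mol = 0.10083 mol
C and H together account for 1.7970 g — essentially the entire 1.797 g sample — so the compound contains no oxygen.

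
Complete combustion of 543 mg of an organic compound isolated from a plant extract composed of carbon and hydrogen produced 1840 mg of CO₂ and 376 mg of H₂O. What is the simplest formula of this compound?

CH

mol C = 1.84 g CO₂ ÷ 44.009 g/mol = 0.04181 mol
mol H = 2 × 0.376 g H₂O ÷ 18.015 g/mol = 0.04174 mol
Divide by the smallest (0.04174 mol): C 1.002, H 1.000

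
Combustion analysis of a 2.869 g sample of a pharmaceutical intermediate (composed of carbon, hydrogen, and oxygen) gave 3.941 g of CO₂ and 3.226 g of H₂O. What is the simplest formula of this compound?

CH4O

mol C = 3.941 g CO₂ ÷ 44.009 g/mol = 0.089550 mol
mol H = 2 × 3.226 g H₂O ÷ 18.015 g/mol = 0.35815 mol
mass O = 2.869 − (1.0756 + 0.36101) = 1.4324 g → mol O = 1.4324 ÷ 15.999 = 0.089531 mol
Divide by the smallest (0.089531 mol): C 1.000, H 4.000, O 1.000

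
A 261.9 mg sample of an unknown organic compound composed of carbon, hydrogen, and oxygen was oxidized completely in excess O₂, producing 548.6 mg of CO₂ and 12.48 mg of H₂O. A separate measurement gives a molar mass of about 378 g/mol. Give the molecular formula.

C18H2O10

mol C = 0.5486 g CO₂ ÷ 44.009 g/mol = 0.012466 mol
mol H = 2 × 0.01248 g H₂O ÷ 18.015 g/mol = 0.0013855 mol
mass O = 0.2619 − (0.14972 + 0.0013966) = 0.11078 g → mol O = 0.11078 ÷ 15.999 = 0.0069241 mol
Divide by the smallest (0.0013855 mol): C 8.997, H 1.000, O 4.998
Empirical formula: C9HO5
Empirical-formula mass = 189.10 g/mol; 378 ÷ 189.10 ≈ 2, so the molecular formula is C18H2O10.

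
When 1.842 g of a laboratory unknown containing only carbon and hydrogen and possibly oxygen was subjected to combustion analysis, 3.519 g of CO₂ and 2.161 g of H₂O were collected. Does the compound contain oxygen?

yes

mol C = 3.519 g CO₂ ÷ 44.009 g/mol = 0.079961 mol
mol H = 2 × 2.161 g H₂O ÷ 18.015 g/mol = 0.23991 mol
C and H account for only 1.2022 g of the 1.842 g sample; the remaining 0.63976 g must be oxygen.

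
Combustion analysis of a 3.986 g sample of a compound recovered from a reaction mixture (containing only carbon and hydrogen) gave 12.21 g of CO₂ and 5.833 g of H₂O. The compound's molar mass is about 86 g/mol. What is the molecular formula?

C6H14

mol C = 12.21 g CO₂ ÷ 44.009 g/mol = 0.27744 mol
mol H = 2 × 5.833 g H₂O ÷ 18.015 g/mol = 0.64757 mol
Divide by the smallest (0.27744 mol): C 1.000, H 2.334
Multiplying each by 3 gives whole numbers: C 3.00, H 7.00
Empirical formula: C3H7
Empirical-formula mass = 43.09 g/mol; 86 ÷ 43.09 ≈ 2, so the molecular formula is C6H14.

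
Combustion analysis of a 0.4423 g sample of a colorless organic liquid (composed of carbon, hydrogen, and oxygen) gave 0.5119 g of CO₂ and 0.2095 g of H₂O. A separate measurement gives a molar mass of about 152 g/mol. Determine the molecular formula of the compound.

C4H8O6

mol C = 0.5119 g CO₂ ÷ 44.009 g/mol = 0.011632 mol
mol H = 2 × 0.2095 g H₂O ÷ 18.015 g/mol = 0.023258 mol
mass O = 0.4423 − (0.13971 + 0.023444) = 0.27915 g → mol O = 0.27915 ÷ 15.999 = 0.017448 mol
Divide by the smallest (0.011632 mol): C 1.000, H 2.000, O 1.500
Multiplying each by 2 gives whole numbers: C 2.00, H 4.00, O 3.00
Empirical formula: C2H4O3
Empirical-formula mass = 76.05 g/mol; 152 ÷ 76.05 ≈ 2, so the molecular formula is C4H8O6.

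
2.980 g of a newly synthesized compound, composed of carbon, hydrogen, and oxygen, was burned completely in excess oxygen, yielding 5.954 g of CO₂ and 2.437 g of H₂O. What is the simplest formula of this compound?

C2H4O

mol C = 5.954 g CO₂ ÷ 44.009 g/mol = 0.13529 mol
mol H = 2 × 2.437 g H₂O ÷ 18.015 g/mol = 0.27055 mol
mass O = 2.980 − (1.6250 + 0.27272) = 1.0823 g → mol O = 1.0823 ÷ 15.999 = 0.067649 mol
Divide by the smallest (0.067649 mol): C 2.000, H 3.999, O 1.000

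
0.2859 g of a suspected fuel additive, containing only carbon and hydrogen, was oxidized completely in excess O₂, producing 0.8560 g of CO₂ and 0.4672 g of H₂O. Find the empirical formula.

mol C = 0.8560 g CO₂ ÷ 44.009 g/mol = 0.019451 mol
mol H = 2 × 0.4672 g H₂O ÷ 18.015 g/mol = 0.051868 mol
Divide by the smallest (0.019451 mol): C 1.000, H 2.667
Multiplying each by 3 gives whole numbers: C 3.00, H 8.00

C3H8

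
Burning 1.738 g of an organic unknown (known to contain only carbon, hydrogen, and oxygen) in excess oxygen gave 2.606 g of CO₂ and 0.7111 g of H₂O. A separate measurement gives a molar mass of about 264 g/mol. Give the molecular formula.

mol C = 2.606 g CO₂ ÷ 44.009 g/mol = 0.059215 mol
mol H = 2 × 0.7111 g H₂O ÷ 18.015 g/mol = 0.078945 mol
mass O = 1.738 − (0.71123 + 0.079577) = 0.94719 g → mol O = 0.94719 ÷ 15.999 = 0.059203 mol
Divide by the smallest (0.059203 mol): C 1.000, H 1.333, O 1.000
Multiplying each by 3 gives whole numbers: C 3.00, H 4.00, O 3.00
Empirical formula: C3H4O3
Empirical-formula mass = 88.06 g/mol; 264 ÷ 88.06 ≈ 3, so the molecular formula is C9H12O9.

C9H12O9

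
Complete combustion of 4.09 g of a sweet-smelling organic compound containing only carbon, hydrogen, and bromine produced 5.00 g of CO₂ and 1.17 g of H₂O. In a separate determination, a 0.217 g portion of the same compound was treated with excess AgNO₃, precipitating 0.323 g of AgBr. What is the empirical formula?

C7H8Br2

mol C = 5.00 g CO₂ ÷ 44.009 g/mol = 0.1136 mol
mol H = 2 × 1.17 g H₂O ÷ 18.015 g/mol = 0.1299 mol
From the AgBr data: mol Br per gram of compound = (0.323 ÷ 187.772) ÷ 0.217 = 0.007927 mol/g, so in the 4.09 g combustion sample mol Br = 0.03242 mol
Divide by the smallest (0.03242 mol): C 3.504, H 4.006, Br 1.000
Multiplying each by 2 gives whole numbers: C 7.01, H 8.01, Br 2.00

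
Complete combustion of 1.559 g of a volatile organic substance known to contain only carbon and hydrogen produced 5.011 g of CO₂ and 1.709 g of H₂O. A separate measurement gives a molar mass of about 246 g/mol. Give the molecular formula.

C18H30

mol C = 5.011 g CO₂ ÷ 44.009 g/mol = 0.11386 mol
mol H = 2 × 1.709 g H₂O ÷ 18.015 g/mol = 0.18973 mol
Divide by the smallest (0.11386 mol): C 1.000, H 1.666
Multiplying each by 3 gives whole numbers: C 3.00, H 5.00
Empirical formula: C3H5
Empirical-formula mass = 41.07 g/mol; 246 ÷ 41.07 ≈ 6, so the molecular formula is C18H30.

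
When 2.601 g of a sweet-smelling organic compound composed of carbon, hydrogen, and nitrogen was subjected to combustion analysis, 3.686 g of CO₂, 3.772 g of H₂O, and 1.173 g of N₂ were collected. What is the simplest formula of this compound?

mol C = 3.686 g CO₂ ÷ 44.009 g/mol = 0.083756 mol
mol H = 2 × 3.772 g H₂O ÷ 18.015 g/mol = 0.41876 mol
mol N = 2 × 1.173 g N₂ ÷ 28.014 g/mol = 0.083744 mol
Divide by the smallest (0.083744 mol): C 1.000, H 5.001, N 1.000

CH5N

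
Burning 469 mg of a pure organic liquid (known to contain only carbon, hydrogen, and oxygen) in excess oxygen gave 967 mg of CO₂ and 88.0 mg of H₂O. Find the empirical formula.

mol C = 0.967 g CO₂ ÷ 44.009 g/mol = 0.02197 mol
mol H = 2 × 0.0880 g H₂O ÷ 18.015 g/mol = 0.009770 mol
mass O = 0.469 − (0.2639 + 0.009848) = 0.1952 g → mol O = 0.1952 ÷ 15.999 = 0.01220 mol
Divide by the smallest (0.009770 mol): C 2.249, H 1.000, O 1.249
Multiplying each by 4 gives whole numbers: C 9.00, H 4.00, O 5.00

C9H4O5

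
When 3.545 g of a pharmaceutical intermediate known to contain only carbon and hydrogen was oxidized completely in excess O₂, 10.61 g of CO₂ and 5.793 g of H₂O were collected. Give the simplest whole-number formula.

mol C = 10.61 g CO₂ ÷ 44.009 g/mol = 0.24109 mol
mol H = 2 × 5.793 g H₂O ÷ 18.015 g/mol = 0.64313 mol
Divide by the smallest (0.24109 mol): C 1.000, H 2.668
Multiplying each by 3 gives whole numbers: C 3.00, H 8.00

C3H8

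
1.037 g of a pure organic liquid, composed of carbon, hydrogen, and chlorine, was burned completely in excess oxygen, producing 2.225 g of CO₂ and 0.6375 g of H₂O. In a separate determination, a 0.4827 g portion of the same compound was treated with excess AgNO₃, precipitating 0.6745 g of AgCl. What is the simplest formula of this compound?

mol C = 2.225 g CO₂ ÷ 44.009 g/mol = 0.050558 mol
mol H = 2 × 0.6375 g H₂O ÷ 18.015 g/mol = 0.070774 mol
From the AgCl data: mol Cl per gram of compound = (0.6745 ÷ 143.318) ÷ 0.4827 = 0.0097500 mol/g, so in the 1.037 g combustion sample mol Cl = 0.010111 mol
Divide by the smallest (0.010111 mol): C 5.000, H 7.000, Cl 1.000

C5H7Cl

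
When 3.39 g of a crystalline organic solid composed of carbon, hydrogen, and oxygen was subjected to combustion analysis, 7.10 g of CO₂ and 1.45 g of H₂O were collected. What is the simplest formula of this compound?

mol C = 7.10 g CO₂ ÷ 44.009 g/mol = 0.1613 mol
mol H = 2 × 1.45 g H₂O ÷ 18.015 g/mol = 0.1610 mol
mass O = 3.39 − (1.938 + 0.1623) = 1.290 g → mol O = 1.290 ÷ 15.999 = 0.08063 mol
Divide by the smallest (0.08063 mol): C 2.001, H 1.996, O 1.000

C2H2O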